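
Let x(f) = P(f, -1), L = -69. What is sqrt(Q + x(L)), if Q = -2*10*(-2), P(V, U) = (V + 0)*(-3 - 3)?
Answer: sqrt(454) ≈ 21.307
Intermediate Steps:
P(V, U) = -6*V (P(V, U) = V*(-6) = -6*V)
Q = 40 (Q = -20*(-2) = 40)
x(f) = -6*f
sqrt(Q + x(L)) = sqrt(40 - 6*(-69)) = sqrt(40 + 414) = sqrt(454)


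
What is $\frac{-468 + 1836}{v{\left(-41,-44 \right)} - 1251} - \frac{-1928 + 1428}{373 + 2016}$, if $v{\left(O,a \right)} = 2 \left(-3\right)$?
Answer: $- \frac{879884}{1000991} \approx -0.87901$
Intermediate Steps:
$v{\left(O,a \right)} = -6$
$\frac{-468 + 1836}{v{\left(-41,-44 \right)} - 1251} - \frac{-1928 + 1428}{373 + 2016} = \frac{-468 + 1836}{-6 - 1251} - \frac{-1928 + 1428}{373 + 2016} = \frac{1368}{-1257} - - \frac{500}{2389} = 1368 \left(- \frac{1}{1257}\right) - \left(-500\right) \frac{1}{2389} = - \frac{456}{419} - - \frac{500}{2389} = - \frac{456}{419} + \frac{500}{2389} = - \frac{879884}{1000991}$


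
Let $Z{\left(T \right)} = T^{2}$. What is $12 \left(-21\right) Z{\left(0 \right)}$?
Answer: $0$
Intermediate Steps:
$12 \left(-21\right) Z{\left(0 \right)} = 12 \left(-21\right) 0^{2} = \left(-252\right) 0 = 0$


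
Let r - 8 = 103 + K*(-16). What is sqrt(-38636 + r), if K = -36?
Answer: I*sqrt(37949) ≈ 194.8*I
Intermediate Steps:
r = 687 (r = 8 + (103 - 36*(-16)) = 8 + (103 + 576) = 8 + 679 = 687)
sqrt(-38636 + r) = sqrt(-38636 + 687) = sqrt(-37949) = I*sqrt(37949)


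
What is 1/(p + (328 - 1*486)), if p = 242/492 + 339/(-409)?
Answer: -100614/15930917 ≈ -0.0063156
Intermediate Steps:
p = -33905/100614 (p = 242*(1/492) + 339*(-1/409) = 121/246 - 339/409 = -33905/100614 ≈ -0.33698)
1/(p + (328 - 1*486)) = 1/(-33905/100614 + (328 - 1*486)) = 1/(-33905/100614 + (328 - 486)) = 1/(-33905/100614 - 158) = 1/(-15930917/100614) = -100614/15930917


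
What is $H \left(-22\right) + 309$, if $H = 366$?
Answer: $-7743$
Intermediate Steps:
$H \left(-22\right) + 309 = 366 \left(-22\right) + 309 = -8052 + 309 = -7743$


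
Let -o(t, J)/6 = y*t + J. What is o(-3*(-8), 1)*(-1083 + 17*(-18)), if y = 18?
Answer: 3608622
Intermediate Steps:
o(t, J) = -108*t - 6*J (o(t, J) = -6*(18*t + J) = -6*(J + 18*t) = -108*t - 6*J)
o(-3*(-8), 1)*(-1083 + 17*(-18)) = (-(-324)*(-8) - 6*1)*(-1083 + 17*(-18)) = (-108*24 - 6)*(-1083 - 306) = (-2592 - 6)*(-1389) = -2598*(-1389) = 3608622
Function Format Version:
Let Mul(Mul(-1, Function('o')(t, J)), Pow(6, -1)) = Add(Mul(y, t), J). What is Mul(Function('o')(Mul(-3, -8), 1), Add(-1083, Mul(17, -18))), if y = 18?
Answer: 3608622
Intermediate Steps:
Function('o')(t, J) = Add(Mul(-108, t), Mul(-6, J)) (Function('o')(t, J) = Mul(-6, Add(Mul(18, t), J)) = Mul(-6, Add(J, Mul(18, t))) = Add(Mul(-108, t), Mul(-6, J)))
Mul(Function('o')(Mul(-3, -8), 1), Add(-1083, Mul(17, -18))) = Mul(Add(Mul(-108, Mul(-3, -8)), Mul(-6, 1)), Add(-1083, Mul(17, -18))) = Mul(Add(Mul(-108, 24), -6), Add(-1083, -306)) = Mul(Add(-2592, -6), -1389) = Mul(-2598, -1389) = 3608622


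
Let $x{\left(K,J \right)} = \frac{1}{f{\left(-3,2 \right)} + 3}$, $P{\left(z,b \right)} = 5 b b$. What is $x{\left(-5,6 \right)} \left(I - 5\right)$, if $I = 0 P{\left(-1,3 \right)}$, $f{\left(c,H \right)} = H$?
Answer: $-1$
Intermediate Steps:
$P{\left(z,b \right)} = 5 b^{2}$
$I = 0$ ($I = 0 \cdot 5 \cdot 3^{2} = 0 \cdot 5 \cdot 9 = 0 \cdot 45 = 0$)
$x{\left(K,J \right)} = \frac{1}{5}$ ($x{\left(K,J \right)} = \frac{1}{2 + 3} = \frac{1}{5}$)
$x{\left(-5,6 \right)} \left(I - 5\right) = \frac{0 - 5}{5} = \frac{1}{5} \left(-5\right) = -1$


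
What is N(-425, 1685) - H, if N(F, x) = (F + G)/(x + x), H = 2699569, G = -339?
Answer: -4548774147/1685 ≈ -2.6996e+6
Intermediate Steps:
N(F, x) = (-339 + F)/(2*x) (N(F, x) = (F - 339)/(x + x) = (-339 + F)/((2*x)) = (-339 + F)*(1/(2*x)) = (-339 + F)/(2*x))
N(-425, 1685) - H = (½)*(-339 - 425)/1685 - 1*2699569 = (½)*(1/1685)*(-764) - 2699569 = -382/1685 - 2699569 = -4548774147/1685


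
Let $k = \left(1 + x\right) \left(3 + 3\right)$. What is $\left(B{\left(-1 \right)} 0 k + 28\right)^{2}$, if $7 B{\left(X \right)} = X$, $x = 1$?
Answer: $784$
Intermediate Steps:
$B{\left(X \right)} = \frac{X}{7}$
$k = 12$ ($k = \left(1 + 1\right) \left(3 + 3\right) = 2 \cdot 6 = 12$)
$\left(B{\left(-1 \right)} 0 k + 28\right)^{2} = \left(\frac{1}{7} \left(-1\right) 0 \cdot 12 + 28\right)^{2} = \left(\left(- \frac{1}{7}\right) 0 \cdot 12 + 28\right)^{2} = \left(0 \cdot 12 + 28\right)^{2} = \left(0 + 28\right)^{2} = 28^{2} = 784$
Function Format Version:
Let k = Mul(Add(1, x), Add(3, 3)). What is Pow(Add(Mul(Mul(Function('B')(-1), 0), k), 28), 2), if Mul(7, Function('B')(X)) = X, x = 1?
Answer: 784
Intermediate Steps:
Function('B')(X) = Mul(Rational(1, 7), X)
k = 12 (k = Mul(Add(1, 1), Add(3, 3)) = Mul(2, 6) = 12)
Pow(Add(Mul(Mul(Function('B')(-1), 0), k), 28), 2) = Pow(Add(Mul(Mul(Mul(Rational(1, 7), -1), 0), 12), 28), 2) = Pow(Add(Mul(Mul(Rational(-1, 7), 0), 12), 28), 2) = Pow(Add(Mul(0, 12), 28), 2) = Pow(Add(0, 28), 2) = Pow(28, 2) = 784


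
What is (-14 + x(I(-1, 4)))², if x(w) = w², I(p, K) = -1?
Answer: 169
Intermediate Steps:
(-14 + x(I(-1, 4)))² = (-14 + (-1)²)² = (-14 + 1)² = (-13)² = 169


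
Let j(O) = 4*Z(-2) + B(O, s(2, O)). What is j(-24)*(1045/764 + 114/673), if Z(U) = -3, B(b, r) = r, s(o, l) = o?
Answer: -3951905/257086 ≈ -15.372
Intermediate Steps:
j(O) = -10 (j(O) = 4*(-3) + 2 = -12 + 2 = -10)
j(-24)*(1045/764 + 114/673) = -10*(1045/764 + 114/673) = -10*790381/514172 = -3951905/257086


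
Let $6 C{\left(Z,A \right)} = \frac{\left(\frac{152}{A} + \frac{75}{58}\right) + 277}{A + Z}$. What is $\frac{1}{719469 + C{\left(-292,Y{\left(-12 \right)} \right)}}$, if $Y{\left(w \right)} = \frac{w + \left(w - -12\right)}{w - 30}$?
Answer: $\frac{710616}{511265853925} \approx 1.3899 \cdot 10^{-6}$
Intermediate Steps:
$Y{\left(w \right)} = \frac{12 + 2 w}{-30 + w}$ ($Y{\left(w \right)} = \frac{w + \left(w + 12\right)}{-30 + w} = \frac{w + \left(12 + w\right)}{-30 + w} = \frac{12 + 2 w}{-30 + w}$)
$C{\left(Z,A \right)} = \frac{\frac{16141}{58} + \frac{152}{A}}{6 \left(A + Z\right)}$ ($C{\left(Z,A \right)} = \frac{\left(\left(\frac{152}{A} + \frac{75}{58}\right) + 277\right) \frac{1}{A + Z}}{6} = \frac{\left(\left(\frac{75}{58} + \frac{152}{A}\right) + 277\right) \frac{1}{A + Z}}{6} = \frac{\left(\frac{16141}{58} + \frac{152}{A}\right) \frac{1}{A + Z}}{6} = \frac{\frac{1}{A + Z} \left(\frac{16141}{58} + \frac{152}{A}\right)}{6} = \frac{\frac{16141}{58} + \frac{152}{A}}{6 \left(A + Z\right)}$)
$\frac{1}{719469 + C{\left(-292,Y{\left(-12 \right)} \right)}} = \frac{1}{719469 + \frac{8816 + 16141 \frac{2 \left(6 - 12\right)}{-30 - 12}}{348 \frac{2 \left(6 - 12\right)}{-30 - 12} \left(\frac{2 \left(6 - 12\right)}{-30 - 12} - 292\right)}} = \frac{1}{719469 + \frac{8816 + 16141 \cdot 2 \frac{1}{-42} \left(-6\right)}{348 \cdot 2 \frac{1}{-42} \left(-6\right) \left(2 \frac{1}{-42} \left(-6\right) - 292\right)}} = \frac{1}{719469 + \frac{8816 + 16141 \cdot 2 \left(- \frac{1}{42}\right) \left(-6\right)}{348 \cdot 2 \left(- \frac{1}{42}\right) \left(-6\right) \left(2 \left(- \frac{1}{42}\right) \left(-6\right) - 292\right)}} = \frac{1}{719469 + \frac{8816 + 16141 \cdot \frac{2}{7}}{348 \cdot \frac{2}{7} \left(\frac{2}{7} - 292\right)}} = \frac{1}{719469 + \frac{1}{348} \cdot \frac{7}{2} \frac{1}{- \frac{2042}{7}} \left(8816 + \frac{32282}{7}\right)} = \frac{1}{719469 + \frac{1}{348} \cdot \frac{7}{2} \left(- \frac{7}{2042}\right) \frac{93994}{7}} = \frac{1}{719469 - \frac{328979}{710616}} = \frac{1}{\frac{511265853925}{710616}} = \frac{710616}{511265853925}$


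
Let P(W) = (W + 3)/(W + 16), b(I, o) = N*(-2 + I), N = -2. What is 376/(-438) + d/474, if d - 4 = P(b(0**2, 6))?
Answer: -587729/692040 ≈ -0.84927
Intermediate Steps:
b(I, o) = 4 - 2*I (b(I, o) = -2*(-2 + I) = 4 - 2*I)
P(W) = (3 + W)/(16 + W)
d = 87/20 (d = 4 + (3 + (4 - 2*0**2))/(16 + (4 - 2*0**2)) = 4 + (3 + (4 - 2*0))/(16 + (4 - 2*0)) = 4 + (3 + (4 + 0))/(16 + (4 + 0)) = 4 + (3 + 4)/(16 + 4) = 4 + 7/20 = 87/20 ≈ 4.3500)
376/(-438) + d/474 = 376/(-438) + (87/20)/474 = 376*(-1/438) + (87/20)*(1/474) = -188/219 + 29/3160 = -587729/692040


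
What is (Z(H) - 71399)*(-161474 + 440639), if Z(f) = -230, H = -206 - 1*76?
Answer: -19996309785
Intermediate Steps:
H = -282 (H = -206 - 76 = -282)
(Z(H) - 71399)*(-161474 + 440639) = (-230 - 71399)*(-161474 + 440639) = -71629*279165 = -19996309785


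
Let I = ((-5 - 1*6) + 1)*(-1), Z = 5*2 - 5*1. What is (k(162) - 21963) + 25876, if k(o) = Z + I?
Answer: 3928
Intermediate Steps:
Z = 5 (Z = 10 - 5 = 5)
I = 10 (I = ((-5 - 6) + 1)*(-1) = (-11 + 1)*(-1) = -10*(-1) = 10)
k(o) = 15 (k(o) = 5 + 10 = 15)
(k(162) - 21963) + 25876 = (15 - 21963) + 25876 = -21948 + 25876 = 3928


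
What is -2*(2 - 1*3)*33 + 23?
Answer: 89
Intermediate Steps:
-2*(2 - 1*3)*33 + 23 = -2*(2 - 3)*33 + 23 = -2*(-1)*33 + 23 = 2*33 + 23 = 66 + 23 = 89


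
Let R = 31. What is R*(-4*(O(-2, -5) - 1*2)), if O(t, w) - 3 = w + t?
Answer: 744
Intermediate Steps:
O(t, w) = 3 + t + w (O(t, w) = 3 + (w + t) = 3 + (t + w) = 3 + t + w)
R*(-4*(O(-2, -5) - 1*2)) = 31*(-4*((3 - 2 - 5) - 1*2)) = 31*(-4*(-4 - 2)) = 31*(-4*(-6)) = 31*24 = 744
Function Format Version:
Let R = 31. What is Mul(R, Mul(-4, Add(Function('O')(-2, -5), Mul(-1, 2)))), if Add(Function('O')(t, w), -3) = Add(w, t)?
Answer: 744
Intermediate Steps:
Function('O')(t, w) = Add(3, t, w) (Function('O')(t, w) = Add(3, Add(w, t)) = Add(3, Add(t, w)) = Add(3, t, w))
Mul(R, Mul(-4, Add(Function('O')(-2, -5), Mul(-1, 2)))) = Mul(31, Mul(-4, Add(Add(3, -2, -5), Mul(-1, 2)))) = Mul(31, Mul(-4, Add(-4, -2))) = Mul(31, Mul(-4, -6)) = Mul(31, 24) = 744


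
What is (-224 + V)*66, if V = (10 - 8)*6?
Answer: -13992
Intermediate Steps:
V = 12 (V = 2*6 = 12)
(-224 + V)*66 = (-224 + 12)*66 = -212*66 = -13992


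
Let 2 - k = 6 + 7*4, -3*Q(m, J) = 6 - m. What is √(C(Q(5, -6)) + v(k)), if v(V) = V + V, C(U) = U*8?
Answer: 10*I*√6/3 ≈ 8.165*I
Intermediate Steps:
Q(m, J) = -2 + m/3 (Q(m, J) = -(6 - m)/3 = -2 + m/3)
C(U) = 8*U
k = -32 (k = 2 - (6 + 7*4) = 2 - (6 + 28) = 2 - 1*34 = 2 - 34 = -32)
v(V) = 2*V
√(C(Q(5, -6)) + v(k)) = √(8*(-2 + (⅓)*5) + 2*(-32)) = √(8*(-2 + 5/3) - 64) = √(8*(-⅓) - 64) = √(-8/3 - 64) = √(-200/3) = 10*I*√6/3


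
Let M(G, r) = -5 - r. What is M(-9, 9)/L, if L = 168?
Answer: -1/12 ≈ -0.083333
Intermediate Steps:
M(-9, 9)/L = (-5 - 1*9)/168 = (-5 - 9)*(1/168) = -14*1/168 = -1/12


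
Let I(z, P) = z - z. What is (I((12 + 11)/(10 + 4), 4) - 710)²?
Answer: 504100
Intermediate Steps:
I(z, P) = 0
(I((12 + 11)/(10 + 4), 4) - 710)² = (0 - 710)² = (-710)² = 504100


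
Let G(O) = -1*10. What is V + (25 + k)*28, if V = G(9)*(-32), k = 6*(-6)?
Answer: 12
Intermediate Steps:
G(O) = -10
k = -36
V = 320 (V = -10*(-32) = 320)
V + (25 + k)*28 = 320 + (25 - 36)*28 = 320 - 11*28 = 320 - 308 = 12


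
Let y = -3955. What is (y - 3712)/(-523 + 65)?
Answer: 7667/458 ≈ 16.740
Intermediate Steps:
(y - 3712)/(-523 + 65) = (-3955 - 3712)/(-523 + 65) = -7667/(-458) = -7667*(-1/458) = 7667/458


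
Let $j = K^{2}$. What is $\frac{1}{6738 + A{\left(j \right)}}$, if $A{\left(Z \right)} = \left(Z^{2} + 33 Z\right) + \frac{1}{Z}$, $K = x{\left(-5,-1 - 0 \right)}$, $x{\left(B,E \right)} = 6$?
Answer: $\frac{36}{331993} \approx 0.00010844$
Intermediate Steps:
$K = 6$
$j = 36$ ($j = 6^{2} = 36$)
$A{\left(Z \right)} = \frac{1}{Z} + Z^{2} + 33 Z$
$\frac{1}{6738 + A{\left(j \right)}} = \frac{1}{6738 + \frac{1 + 36^{2} \left(33 + 36\right)}{36}} = \frac{1}{6738 + \frac{1 + 1296 \cdot 69}{36}} = \frac{1}{6738 + \frac{1 + 89424}{36}} = \frac{1}{6738 + \frac{1}{36} \cdot 89425} = \frac{1}{6738 + \frac{89425}{36}} = \frac{1}{\frac{331993}{36}} = \frac{36}{331993}$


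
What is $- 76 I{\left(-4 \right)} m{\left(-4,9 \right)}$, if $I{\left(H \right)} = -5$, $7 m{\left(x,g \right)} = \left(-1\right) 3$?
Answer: $- \frac{1140}{7} \approx -162.86$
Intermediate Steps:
$m{\left(x,g \right)} = - \frac{3}{7}$ ($m{\left(x,g \right)} = \frac{\left(-1\right) 3}{7} = \frac{1}{7} \left(-3\right) = - \frac{3}{7}$)
$- 76 I{\left(-4 \right)} m{\left(-4,9 \right)} = \left(-76\right) \left(-5\right) \left(- \frac{3}{7}\right) = 380 \left(- \frac{3}{7}\right) = - \frac{1140}{7}$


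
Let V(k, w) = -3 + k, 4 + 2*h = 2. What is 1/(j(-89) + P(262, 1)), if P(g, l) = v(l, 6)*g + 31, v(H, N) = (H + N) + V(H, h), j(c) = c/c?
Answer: 1/1342 ≈ 0.00074516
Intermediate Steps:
h = -1 (h = -2 + (½)*2 = -2 + 1 = -1)
j(c) = 1
v(H, N) = -3 + N + 2*H (v(H, N) = (H + N) + (-3 + H) = -3 + N + 2*H)
P(g, l) = 31 + g*(3 + 2*l) (P(g, l) = (-3 + 6 + 2*l)*g + 31 = (3 + 2*l)*g + 31 = g*(3 + 2*l) + 31 = 31 + g*(3 + 2*l))
1/(j(-89) + P(262, 1)) = 1/(1 + (31 + 262*(3 + 2*1))) = 1/(1 + (31 + 262*(3 + 2))) = 1/(1 + (31 + 262*5)) = 1/(1 + (31 + 1310)) = 1/(1 + 1341) = 1/1342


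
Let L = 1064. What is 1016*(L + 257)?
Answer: 1342136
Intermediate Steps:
1016*(L + 257) = 1016*(1064 + 257) = 1016*1321 = 1342136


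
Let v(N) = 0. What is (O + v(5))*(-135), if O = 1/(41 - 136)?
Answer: 27/19 ≈ 1.4211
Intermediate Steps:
O = -1/95 (O = 1/(-95) = -1/95 ≈ -0.010526)
(O + v(5))*(-135) = (-1/95 + 0)*(-135) = -1/95*(-135) = 27/19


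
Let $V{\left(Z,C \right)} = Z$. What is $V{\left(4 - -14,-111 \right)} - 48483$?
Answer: $-48465$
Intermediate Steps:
$V{\left(4 - -14,-111 \right)} - 48483 = \left(4 - -14\right) - 48483 = \left(4 + 14\right) - 48483 = 18 - 48483 = -48465$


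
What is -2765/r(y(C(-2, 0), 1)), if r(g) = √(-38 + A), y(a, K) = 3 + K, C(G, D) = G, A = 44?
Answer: -2765*√6/6 ≈ -1128.8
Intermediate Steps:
r(g) = √6 (r(g) = √(-38 + 44) = √6)
-2765/r(y(C(-2, 0), 1)) = -2765*√6/6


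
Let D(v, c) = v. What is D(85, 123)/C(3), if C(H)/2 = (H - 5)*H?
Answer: -85/12 ≈ -7.0833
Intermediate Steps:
C(H) = 2*H*(-5 + H) (C(H) = 2*((H - 5)*H) = 2*((-5 + H)*H) = 2*(H*(-5 + H)) = 2*H*(-5 + H))
D(85, 123)/C(3) = 85/((2*3*(-5 + 3))) = 85/((2*3*(-2))) = 85/(-12) = 85*(-1/12) = -85/12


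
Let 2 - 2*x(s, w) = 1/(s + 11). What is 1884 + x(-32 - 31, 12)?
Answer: 196041/104 ≈ 1885.0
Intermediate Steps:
x(s, w) = 1 - 1/(2*(11 + s)) (x(s, w) = 1 - 1/(2*(s + 11)) = 1 - 1/(2*(11 + s)))
1884 + x(-32 - 31, 12) = 1884 + (21/2 + (-32 - 31))/(11 + (-32 - 31)) = 1884 + (21/2 - 63)/(11 - 63) = 1884 - 105/2/(-52) = 1884 - 1/52*(-105/2) = 1884 + 105/104 = 196041/104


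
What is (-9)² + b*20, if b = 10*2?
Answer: 481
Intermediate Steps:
b = 20
(-9)² + b*20 = (-9)² + 20*20 = 81 + 400 = 481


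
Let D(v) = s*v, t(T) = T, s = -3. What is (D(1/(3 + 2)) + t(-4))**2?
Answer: 529/25 ≈ 21.160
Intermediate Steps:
D(v) = -3*v
(D(1/(3 + 2)) + t(-4))**2 = (-3/(3 + 2) - 4)**2 = (-3/5 - 4)**2 = (-23/5)**2 = 529/25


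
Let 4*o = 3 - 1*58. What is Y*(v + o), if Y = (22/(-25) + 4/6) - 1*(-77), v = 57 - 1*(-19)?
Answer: 477997/100 ≈ 4780.0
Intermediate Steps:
o = -55/4 (o = (3 - 1*58)/4 = (3 - 58)/4 = (¼)*(-55) = -55/4 ≈ -13.750)
v = 76 (v = 57 + 19 = 76)
Y = 5759/75 (Y = (22*(-1/25) + 4*(⅙)) + 77 = (-22/25 + ⅔) + 77 = -16/75 + 77 = 5759/75 ≈ 76.787)
Y*(v + o) = 5759*(76 - 55/4)/75 = (5759/75)*(249/4) = 477997/100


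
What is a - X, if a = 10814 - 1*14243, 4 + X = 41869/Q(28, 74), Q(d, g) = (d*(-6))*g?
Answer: -42537731/12432 ≈ -3421.6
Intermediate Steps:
Q(d, g) = -6*d*g (Q(d, g) = (-6*d)*g = -6*d*g)
X = -91597/12432 (X = -4 + 41869/((-6*28*74)) = -4 + 41869/(-12432) = -4 + 41869*(-1/12432) = -4 - 41869/12432 = -91597/12432 ≈ -7.3678)
a = -3429 (a = 10814 - 14243 = -3429)
a - X = -3429 - 1*(-91597/12432) = -3429 + 91597/12432 = -42537731/12432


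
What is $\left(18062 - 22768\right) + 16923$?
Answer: $12217$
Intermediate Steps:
$\left(18062 - 22768\right) + 16923 = -4706 + 16923 = 12217$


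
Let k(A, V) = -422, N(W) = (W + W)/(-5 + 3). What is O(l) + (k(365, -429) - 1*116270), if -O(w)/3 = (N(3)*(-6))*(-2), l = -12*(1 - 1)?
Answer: -116584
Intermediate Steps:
N(W) = -W (N(W) = (2*W)/(-2) = (2*W)*(-½) = -W)
l = 0 (l = -12*0 = 0)
O(w) = 108 (O(w) = -3*-1*3*(-6)*(-2) = -3*(-3*(-6))*(-2) = -54*(-2) = -3*(-36) = 108)
O(l) + (k(365, -429) - 1*116270) = 108 + (-422 - 1*116270) = 108 + (-422 - 116270) = 108 - 116692 = -116584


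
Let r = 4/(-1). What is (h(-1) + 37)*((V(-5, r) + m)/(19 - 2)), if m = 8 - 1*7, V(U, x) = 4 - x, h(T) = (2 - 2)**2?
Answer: 333/17 ≈ 19.588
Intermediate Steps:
r = -4 (r = 4*(-1) = -4)
h(T) = 0 (h(T) = 0**2 = 0)
m = 1 (m = 8 - 7 = 1)
(h(-1) + 37)*((V(-5, r) + m)/(19 - 2)) = (0 + 37)*(((4 - 1*(-4)) + 1)/(19 - 2)) = 37*(((4 + 4) + 1)/17) = 37*((8 + 1)*(1/17)) = 37*(9*(1/17)) = 37*(9/17) = 333/17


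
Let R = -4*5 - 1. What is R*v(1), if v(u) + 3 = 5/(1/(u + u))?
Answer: -147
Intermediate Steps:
R = -21 (R = -20 - 1 = -21)
v(u) = -3 + 10*u (v(u) = -3 + 5/(1/(u + u)) = -3 + 5/(1/(2*u)) = -3 + 5/((1/(2*u))) = -3 + 5*(2*u) = -3 + 10*u)
R*v(1) = -21*(-3 + 10*1) = -21*(-3 + 10) = -21*7 = -147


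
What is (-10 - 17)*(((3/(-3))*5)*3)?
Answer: 405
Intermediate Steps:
(-10 - 17)*(((3/(-3))*5)*3) = -27*(3*(-⅓))*5*3 = -27*(-1*5)*3 = -(-135)*3 = -27*(-15) = 405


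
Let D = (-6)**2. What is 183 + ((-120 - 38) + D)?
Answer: 61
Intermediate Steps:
D = 36
183 + ((-120 - 38) + D) = 183 + ((-120 - 38) + 36) = 183 + (-158 + 36) = 183 - 122 = 61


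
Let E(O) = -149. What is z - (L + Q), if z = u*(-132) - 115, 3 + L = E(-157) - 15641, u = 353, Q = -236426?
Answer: 205508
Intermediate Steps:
L = -15793 (L = -3 + (-149 - 15641) = -3 - 15790 = -15793)
z = -46711 (z = 353*(-132) - 115 = -46596 - 115 = -46711)
z - (L + Q) = -46711 - (-15793 - 236426) = -46711 - 1*(-252219) = -46711 + 252219 = 205508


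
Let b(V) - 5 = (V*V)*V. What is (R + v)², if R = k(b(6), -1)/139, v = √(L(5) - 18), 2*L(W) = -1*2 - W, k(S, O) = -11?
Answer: (22 - 139*I*√86)²/77284 ≈ -21.494 - 0.73388*I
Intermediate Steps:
b(V) = 5 + V³ (b(V) = 5 + (V*V)*V = 5 + V²*V = 5 + V³)
L(W) = -1 - W/2 (L(W) = (-1*2 - W)/2 = (-2 - W)/2 = -1 - W/2)
v = I*√86/2 (v = √((-1 - ½*5) - 18) = √((-1 - 5/2) - 18) = √(-7/2 - 18) = √(-43/2) = I*√86/2 ≈ 4.6368*I)
R = -11/139 ≈ -0.079137
(R + v)² = (-11/139 + I*√86/2)²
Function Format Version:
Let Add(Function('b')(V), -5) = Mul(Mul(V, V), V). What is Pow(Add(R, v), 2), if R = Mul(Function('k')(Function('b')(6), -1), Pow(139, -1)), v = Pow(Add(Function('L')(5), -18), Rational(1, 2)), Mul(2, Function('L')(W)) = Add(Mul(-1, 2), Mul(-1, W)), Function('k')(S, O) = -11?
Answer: Mul(Rational(1, 77284), Pow(Add(22, Mul(-139, I, Pow(86, Rational(1, 2)))), 2)) ≈ Add(-21.494, Mul(-0.73388, I))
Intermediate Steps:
Function('b')(V) = Add(5, Pow(V, 3)) (Function('b')(V) = Add(5, Mul(Mul(V, V), V)) = Add(5, Mul(Pow(V, 2), V)) = Add(5, Pow(V, 3)))
Function('L')(W) = Add(-1, Mul(Rational(-1, 2), W)) (Function('L')(W) = Mul(Rational(1, 2), Add(Mul(-1, 2), Mul(-1, W))) = Mul(Rational(1, 2), Add(-2, Mul(-1, W))) = Add(-1, Mul(Rational(-1, 2), W)))
v = Mul(Rational(1, 2), I, Pow(86, Rational(1, 2))) (v = Pow(Add(Add(-1, Mul(Rational(-1, 2), 5)), -18), Rational(1, 2)) = Pow(Add(Add(-1, Rational(-5, 2)), -18), Rational(1, 2)) = Pow(Add(Rational(-7, 2), -18), Rational(1, 2)) = Pow(Rational(-43, 2), Rational(1, 2)) = Mul(Rational(1, 2), I, Pow(86, Rational(1, 2))) ≈ Mul(4.6368, I))
R = Rational(-11, 139) (R = Mul(-11, Pow(139, -1)) = Mul(-11, Rational(1, 139)) = Rational(-11, 139) ≈ -0.079137)
Pow(Add(R, v), 2) = Pow(Add(Rational(-11, 139), Mul(Rational(1, 2), I, Pow(86, Rational(1, 2)))), 2)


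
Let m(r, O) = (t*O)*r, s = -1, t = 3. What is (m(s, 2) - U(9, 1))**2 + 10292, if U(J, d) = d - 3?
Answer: 10308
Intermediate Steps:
U(J, d) = -3 + d
m(r, O) = 3*O*r (m(r, O) = (3*O)*r = 3*O*r)
(m(s, 2) - U(9, 1))**2 + 10292 = (3*2*(-1) - (-3 + 1))**2 + 10292 = (-6 - 1*(-2))**2 + 10292 = (-6 + 2)**2 + 10292 = (-4)**2 + 10292 = 16 + 10292 = 10308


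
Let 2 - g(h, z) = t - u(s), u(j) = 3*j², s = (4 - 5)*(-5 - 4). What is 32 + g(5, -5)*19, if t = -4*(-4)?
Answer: 4383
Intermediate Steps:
s = 9 (s = -1*(-9) = 9)
t = 16
g(h, z) = 229 (g(h, z) = 2 - (16 - 3*9²) = 2 - (16 - 3*81) = 2 - (16 - 1*243) = 2 - (16 - 243) = 2 - 1*(-227) = 2 + 227 = 229)
32 + g(5, -5)*19 = 32 + 229*19 = 32 + 4351 = 4383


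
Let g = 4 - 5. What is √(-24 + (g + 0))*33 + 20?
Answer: 20 + 165*I ≈ 20.0 + 165.0*I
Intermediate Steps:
g = -1
√(-24 + (g + 0))*33 + 20 = √(-24 + (-1 + 0))*33 + 20 = √(-24 - 1)*33 + 20 = √(-25)*33 + 20 = (5*I)*33 + 20 = 165*I + 20 = 20 + 165*I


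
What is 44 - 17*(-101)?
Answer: 1761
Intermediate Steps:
44 - 17*(-101) = 44 + 1717 = 1761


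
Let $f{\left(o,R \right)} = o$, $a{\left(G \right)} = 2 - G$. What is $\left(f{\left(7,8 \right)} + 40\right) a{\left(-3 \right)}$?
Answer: $235$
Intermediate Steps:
$\left(f{\left(7,8 \right)} + 40\right) a{\left(-3 \right)} = \left(7 + 40\right) \left(2 - -3\right) = 47 \left(2 + 3\right) = 47 \cdot 5 = 235$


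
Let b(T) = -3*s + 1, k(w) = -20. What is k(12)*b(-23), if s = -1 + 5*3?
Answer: 820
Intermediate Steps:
s = 14 (s = -1 + 15 = 14)
b(T) = -41 (b(T) = -3*14 + 1 = -42 + 1 = -41)
k(12)*b(-23) = -20*(-41) = 820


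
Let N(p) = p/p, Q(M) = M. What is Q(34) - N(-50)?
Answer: 33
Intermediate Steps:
N(p) = 1
Q(34) - N(-50) = 34 - 1*1 = 34 - 1 = 33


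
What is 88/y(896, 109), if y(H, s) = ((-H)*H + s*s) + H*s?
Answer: -88/693271 ≈ -0.00012693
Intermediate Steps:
y(H, s) = s² - H² + H*s (y(H, s) = (-H² + s²) + H*s = (s² - H²) + H*s = s² - H² + H*s)
88/y(896, 109) = 88/(109² - 1*896² + 896*109) = 88/(11881 - 1*802816 + 97664) = 88/(11881 - 802816 + 97664) = 88/(-693271) = 88*(-1/693271) = -88/693271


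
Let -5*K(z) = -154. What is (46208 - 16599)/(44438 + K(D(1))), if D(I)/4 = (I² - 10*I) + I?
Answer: 148045/222344 ≈ 0.66584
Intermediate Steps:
D(I) = -36*I + 4*I² (D(I) = 4*((I² - 10*I) + I) = 4*(I² - 9*I) = -36*I + 4*I²)
K(z) = 154/5 (K(z) = -⅕*(-154) = 154/5)
(46208 - 16599)/(44438 + K(D(1))) = (46208 - 16599)/(44438 + 154/5) = 29609/(222344/5) = 29609*(5/222344) = 148045/222344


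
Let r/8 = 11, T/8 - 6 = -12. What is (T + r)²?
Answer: 1600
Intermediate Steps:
T = -48 (T = 48 + 8*(-12) = 48 - 96 = -48)
r = 88 (r = 8*11 = 88)
(T + r)² = (-48 + 88)² = 40² = 1600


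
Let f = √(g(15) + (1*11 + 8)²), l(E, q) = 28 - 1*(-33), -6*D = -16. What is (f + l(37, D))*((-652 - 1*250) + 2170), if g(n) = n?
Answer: 77348 + 2536*√94 ≈ 1.0194e+5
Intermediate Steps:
D = 8/3 (D = -⅙*(-16) = 8/3 ≈ 2.6667)
l(E, q) = 61 (l(E, q) = 28 + 33 = 61)
f = 2*√94 (f = √(15 + (1*11 + 8)²) = √(15 + (11 + 8)²) = √(15 + 19²) = √(15 + 361) = √376 = 2*√94 ≈ 19.391)
(f + l(37, D))*((-652 - 1*250) + 2170) = (2*√94 + 61)*((-652 - 1*250) + 2170) = (61 + 2*√94)*((-652 - 250) + 2170) = (61 + 2*√94)*(-902 + 2170) = (61 + 2*√94)*1268 = 77348 + 2536*√94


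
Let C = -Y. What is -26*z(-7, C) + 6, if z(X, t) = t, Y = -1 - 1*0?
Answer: -20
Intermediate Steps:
Y = -1 (Y = -1 + 0 = -1)
C = 1 (C = -1*(-1) = 1)
-26*z(-7, C) + 6 = -26*1 + 6 = -26 + 6 = -20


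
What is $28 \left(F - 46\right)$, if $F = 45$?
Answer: $-28$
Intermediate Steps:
$28 \left(F - 46\right) = 28 \left(45 - 46\right) = 28 \left(-1\right) = -28$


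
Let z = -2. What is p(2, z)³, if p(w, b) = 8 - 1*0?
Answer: 512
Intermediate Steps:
p(w, b) = 8 (p(w, b) = 8 + 0 = 8)
p(2, z)³ = 8³ = 512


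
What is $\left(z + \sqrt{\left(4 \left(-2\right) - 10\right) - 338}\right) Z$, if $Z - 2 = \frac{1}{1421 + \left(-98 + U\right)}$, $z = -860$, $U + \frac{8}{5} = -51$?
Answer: $- \frac{2732435}{1588} + \frac{12709 i \sqrt{89}}{3176} \approx -1720.7 + 37.751 i$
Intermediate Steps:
$U = - \frac{263}{5}$ ($U = - \frac{8}{5} - 51 = - \frac{263}{5} \approx -52.6$)
$Z = \frac{12709}{6352}$ ($Z = 2 + \frac{1}{1421 - \frac{753}{5}} = 2 + \frac{1}{\frac{6352}{5}} = 2 + \frac{5}{6352} = \frac{12709}{6352} \approx 2.0008$)
$\left(z + \sqrt{\left(4 \left(-2\right) - 10\right) - 338}\right) Z = \left(-860 + \sqrt{\left(4 \left(-2\right) - 10\right) - 338}\right) \frac{12709}{6352} = \left(-860 + \sqrt{\left(-8 - 10\right) - 338}\right) \frac{12709}{6352} = \left(-860 + \sqrt{-18 - 338}\right) \frac{12709}{6352} = \left(-860 + \sqrt{-356}\right) \frac{12709}{6352} = \left(-860 + 2 i \sqrt{89}\right) \frac{12709}{6352} = - \frac{2732435}{1588} + \frac{12709 i \sqrt{89}}{3176}$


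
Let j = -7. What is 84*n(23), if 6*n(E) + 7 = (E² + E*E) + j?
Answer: 14616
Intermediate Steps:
n(E) = -7/3 + E²/3 (n(E) = -7/6 + ((E² + E*E) - 7)/6 = -7/6 + ((E² + E²) - 7)/6 = -7/6 + (2*E² - 7)/6 = -7/6 + (-7 + 2*E²)/6 = -7/6 + (-7/6 + E²/3) = -7/3 + E²/3)
84*n(23) = 84*(-7/3 + (⅓)*23²) = 84*(-7/3 + (⅓)*529) = 84*(-7/3 + 529/3) = 84*174 = 14616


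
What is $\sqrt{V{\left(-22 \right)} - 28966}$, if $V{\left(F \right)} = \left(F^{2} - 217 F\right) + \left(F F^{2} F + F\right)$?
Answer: $\sqrt{210526} \approx 458.83$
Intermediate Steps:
$V{\left(F \right)} = F^{2} + F^{4} - 216 F$ ($V{\left(F \right)} = \left(F^{2} - 217 F\right) + \left(F^{3} F + F\right) = \left(F^{2} - 217 F\right) + \left(F^{4} + F\right) = \left(F^{2} - 217 F\right) + \left(F + F^{4}\right) = F^{2} + F^{4} - 216 F$)
$\sqrt{V{\left(-22 \right)} - 28966} = \sqrt{- 22 \left(-216 - 22 + \left(-22\right)^{3}\right) - 28966} = \sqrt{- 22 \left(-216 - 22 - 10648\right) - 28966} = \sqrt{\left(-22\right) \left(-10886\right) - 28966} = \sqrt{239492 - 28966} = \sqrt{210526}$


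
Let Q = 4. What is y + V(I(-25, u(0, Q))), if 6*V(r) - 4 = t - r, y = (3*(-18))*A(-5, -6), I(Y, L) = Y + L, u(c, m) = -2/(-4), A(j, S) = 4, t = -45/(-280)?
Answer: -23657/112 ≈ -211.22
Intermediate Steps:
t = 9/56 (t = -45*(-1/280) = 9/56 ≈ 0.16071)
u(c, m) = 1/2 (u(c, m) = -2*(-1/4) = 1/2)
I(Y, L) = L + Y
y = -216 (y = (3*(-18))*4 = -54*4 = -216)
V(r) = 233/336 - r/6 (V(r) = 2/3 + (9/56 - r)/6 = 2/3 + (3/112 - r/6) = 233/336 - r/6)
y + V(I(-25, u(0, Q))) = -216 + (233/336 - (1/2 - 25)/6) = -216 + (233/336 - 1/6*(-49/2)) = -216 + (233/336 + 49/12) = -216 + 535/112 = -23657/112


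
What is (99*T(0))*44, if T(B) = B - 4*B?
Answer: 0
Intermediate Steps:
T(B) = -3*B
(99*T(0))*44 = (99*(-3*0))*44 = (99*0)*44 = 0*44 = 0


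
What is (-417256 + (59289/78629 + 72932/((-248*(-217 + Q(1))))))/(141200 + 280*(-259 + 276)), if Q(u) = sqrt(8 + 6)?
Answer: -441271045143193/154361464898000 + 18233*sqrt(14)/426006154000 ≈ -2.8587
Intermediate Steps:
Q(u) = sqrt(14)
(-417256 + (59289/78629 + 72932/((-248*(-217 + Q(1))))))/(141200 + 280*(-259 + 276)) = (-417256 + (59289/78629 + 72932/((-248*(-217 + sqrt(14))))))/(141200 + 280*(-259 + 276)) = (-417256 + (59289*(1/78629) + 72932/(53816 - 248*sqrt(14))))/(141200 + 280*17) = (-417256 + (59289/78629 + 72932/(53816 - 248*sqrt(14))))/(141200 + 4760) = (-32808362735/78629 + 72932/(53816 - 248*sqrt(14)))/145960 = (-32808362735/78629 + 72932/(53816 - 248*sqrt(14)))*(1/145960) = -6561672547/2295337768 + 18233/(36490*(53816 - 248*sqrt(14)))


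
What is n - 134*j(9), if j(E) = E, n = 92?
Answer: -1114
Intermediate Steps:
n - 134*j(9) = 92 - 134*9 = 92 - 1206 = -1114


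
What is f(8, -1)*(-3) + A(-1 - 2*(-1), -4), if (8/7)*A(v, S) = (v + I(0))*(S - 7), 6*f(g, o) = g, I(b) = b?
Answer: -109/8 ≈ -13.625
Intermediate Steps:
f(g, o) = g/6
A(v, S) = 7*v*(-7 + S)/8 (A(v, S) = 7*((v + 0)*(S - 7))/8 = 7*(v*(-7 + S))/8 = 7*v*(-7 + S)/8)
f(8, -1)*(-3) + A(-1 - 2*(-1), -4) = ((⅙)*8)*(-3) + 7*(-1 - 2*(-1))*(-7 - 4)/8 = (4/3)*(-3) + (7/8)*(-1 + 2)*(-11) = -4 + (7/8)*1*(-11) = -4 - 77/8 = -109/8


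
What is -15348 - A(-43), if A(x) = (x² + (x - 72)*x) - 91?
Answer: -22051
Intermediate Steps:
A(x) = -91 + x² + x*(-72 + x) (A(x) = (x² + (-72 + x)*x) - 91 = (x² + x*(-72 + x)) - 91 = -91 + x² + x*(-72 + x))
-15348 - A(-43) = -15348 - (-91 - 72*(-43) + 2*(-43)²) = -15348 - (-91 + 3096 + 2*1849) = -15348 - (-91 + 3096 + 3698) = -15348 - 1*6703 = -15348 - 6703 = -22051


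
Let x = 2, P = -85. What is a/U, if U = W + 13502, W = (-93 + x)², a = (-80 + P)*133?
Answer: -7315/7261 ≈ -1.0074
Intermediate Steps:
a = -21945 (a = (-80 - 85)*133 = -165*133 = -21945)
W = 8281 (W = (-93 + 2)² = (-91)² = 8281)
U = 21783 (U = 8281 + 13502 = 21783)
a/U = -21945/21783 = -21945*1/21783 = -7315/7261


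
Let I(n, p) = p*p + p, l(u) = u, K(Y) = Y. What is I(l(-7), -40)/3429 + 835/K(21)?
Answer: 321775/8001 ≈ 40.217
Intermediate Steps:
I(n, p) = p + p² (I(n, p) = p² + p = p + p²)
I(l(-7), -40)/3429 + 835/K(21) = -40*(1 - 40)/3429 + 835/21 = -40*(-39)*(1/3429) + 835*(1/21) = 1560*(1/3429) + 835/21 = 520/1143 + 835/21 = 321775/8001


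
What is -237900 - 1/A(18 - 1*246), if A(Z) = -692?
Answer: -164626799/692 ≈ -2.3790e+5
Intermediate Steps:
-237900 - 1/A(18 - 1*246) = -237900 - 1/(-692) = -237900 - 1*(-1/692) = -237900 + 1/692 = -164626799/692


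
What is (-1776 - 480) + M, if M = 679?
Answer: -1577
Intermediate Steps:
(-1776 - 480) + M = (-1776 - 480) + 679 = -2256 + 679 = -1577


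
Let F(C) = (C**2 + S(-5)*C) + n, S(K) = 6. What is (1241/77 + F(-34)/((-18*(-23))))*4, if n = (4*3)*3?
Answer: 1179700/15939 ≈ 74.013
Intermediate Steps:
n = 36 (n = 12*3 = 36)
F(C) = 36 + C**2 + 6*C (F(C) = (C**2 + 6*C) + 36 = 36 + C**2 + 6*C)
(1241/77 + F(-34)/((-18*(-23))))*4 = (1241/77 + (36 + (-34)**2 + 6*(-34))/((-18*(-23))))*4 = (1241*(1/77) + (36 + 1156 - 204)/414)*4 = (1241/77 + 988*(1/414))*4 = (1241/77 + 494/207)*4 = (294925/15939)*4 = 1179700/15939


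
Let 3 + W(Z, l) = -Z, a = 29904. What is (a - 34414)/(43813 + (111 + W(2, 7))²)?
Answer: -4510/55049 ≈ -0.081927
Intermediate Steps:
W(Z, l) = -3 - Z
(a - 34414)/(43813 + (111 + W(2, 7))²) = (29904 - 34414)/(43813 + (111 + (-3 - 1*2))²) = -4510/(43813 + (111 + (-3 - 2))²) = -4510/(43813 + (111 - 5)²) = -4510/(43813 + 106²) = -4510/(43813 + 11236) = -4510/55049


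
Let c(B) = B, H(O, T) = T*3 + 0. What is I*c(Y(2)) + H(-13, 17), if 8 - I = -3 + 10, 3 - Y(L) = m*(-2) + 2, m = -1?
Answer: 50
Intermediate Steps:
Y(L) = -1 (Y(L) = 3 - (-1*(-2) + 2) = 3 - (2 + 2) = 3 - 1*4 = 3 - 4 = -1)
H(O, T) = 3*T (H(O, T) = 3*T + 0 = 3*T)
I = 1 (I = 8 - (-3 + 10) = 8 - 1*7 = 8 - 7 = 1)
I*c(Y(2)) + H(-13, 17) = 1*(-1) + 3*17 = -1 + 51 = 50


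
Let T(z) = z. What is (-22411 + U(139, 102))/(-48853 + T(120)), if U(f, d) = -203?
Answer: 22614/48733 ≈ 0.46404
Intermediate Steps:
(-22411 + U(139, 102))/(-48853 + T(120)) = (-22411 - 203)/(-48853 + 120) = -22614/(-48733) = -22614*(-1/48733) = 22614/48733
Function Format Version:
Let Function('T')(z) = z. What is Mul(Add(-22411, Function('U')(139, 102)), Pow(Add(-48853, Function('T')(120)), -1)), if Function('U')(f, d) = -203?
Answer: Rational(22614, 48733) ≈ 0.46404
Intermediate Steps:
Mul(Add(-22411, Function('U')(139, 102)), Pow(Add(-48853, Function('T')(120)), -1)) = Mul(Add(-22411, -203), Pow(Add(-48853, 120), -1)) = Mul(-22614, Pow(-48733, -1)) = Mul(-22614, Rational(-1, 48733)) = Rational(22614, 48733)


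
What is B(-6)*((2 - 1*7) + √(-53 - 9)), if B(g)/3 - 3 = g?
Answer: 45 - 9*I*√62 ≈ 45.0 - 70.866*I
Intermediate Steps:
B(g) = 9 + 3*g
B(-6)*((2 - 1*7) + √(-53 - 9)) = (9 + 3*(-6))*((2 - 1*7) + √(-53 - 9)) = (9 - 18)*((2 - 7) + √(-62)) = -9*(-5 + I*√62) = 45 - 9*I*√62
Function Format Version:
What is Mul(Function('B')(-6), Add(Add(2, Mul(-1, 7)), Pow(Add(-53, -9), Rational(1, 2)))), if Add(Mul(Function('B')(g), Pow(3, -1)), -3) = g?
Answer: Add(45, Mul(-9, I, Pow(62, Rational(1, 2)))) ≈ Add(45.000, Mul(-70.866, I))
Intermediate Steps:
Function('B')(g) = Add(9, Mul(3, g))
Mul(Function('B')(-6), Add(Add(2, Mul(-1, 7)), Pow(Add(-53, -9), Rational(1, 2)))) = Mul(Add(9, Mul(3, -6)), Add(Add(2, Mul(-1, 7)), Pow(Add(-53, -9), Rational(1, 2)))) = Mul(Add(9, -18), Add(Add(2, -7), Pow(-62, Rational(1, 2)))) = Mul(-9, Add(-5, Mul(I, Pow(62, Rational(1, 2))))) = Add(45, Mul(-9, I, Pow(62, Rational(1, 2))))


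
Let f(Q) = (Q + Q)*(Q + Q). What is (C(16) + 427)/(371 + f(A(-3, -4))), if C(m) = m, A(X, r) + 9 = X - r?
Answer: 443/627 ≈ 0.70654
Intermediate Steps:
A(X, r) = -9 + X - r (A(X, r) = -9 + (X - r) = -9 + X - r)
f(Q) = 4*Q² (f(Q) = (2*Q)*(2*Q) = 4*Q²)
(C(16) + 427)/(371 + f(A(-3, -4))) = (16 + 427)/(371 + 4*(-9 - 3 - 1*(-4))²) = 443/(371 + 4*(-9 - 3 + 4)²) = 443/(371 + 4*(-8)²) = 443/(371 + 4*64) = 443/(371 + 256) = 443/627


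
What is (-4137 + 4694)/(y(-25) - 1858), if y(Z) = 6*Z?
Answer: -557/2008 ≈ -0.27739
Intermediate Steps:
(-4137 + 4694)/(y(-25) - 1858) = (-4137 + 4694)/(6*(-25) - 1858) = 557/(-150 - 1858) = 557/(-2008) = 557*(-1/2008) = -557/2008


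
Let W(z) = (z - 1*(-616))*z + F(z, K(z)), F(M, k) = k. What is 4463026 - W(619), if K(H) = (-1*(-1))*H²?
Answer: 3315400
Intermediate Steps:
K(H) = H² (K(H) = 1*H² = H²)
W(z) = z² + z*(616 + z) (W(z) = (z - 1*(-616))*z + z² = (z + 616)*z + z² = (616 + z)*z + z² = z*(616 + z) + z² = z² + z*(616 + z))
4463026 - W(619) = 4463026 - 2*619*(308 + 619) = 4463026 - 2*619*927 = 4463026 - 1*1147626 = 4463026 - 1147626 = 3315400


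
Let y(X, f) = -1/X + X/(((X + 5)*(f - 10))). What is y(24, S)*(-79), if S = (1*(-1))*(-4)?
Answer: 9875/696 ≈ 14.188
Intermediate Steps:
S = 4 (S = -1*(-4) = 4)
y(X, f) = -1/X + X/((-10 + f)*(5 + X)) (y(X, f) = -1/X + X/(((5 + X)*(-10 + f))) = -1/X + X/(((-10 + f)*(5 + X))) = -1/X + X*(1/((-10 + f)*(5 + X))) = -1/X + X/((-10 + f)*(5 + X)))
y(24, S)*(-79) = ((50 + 24² - 5*4 + 10*24 - 1*24*4)/(24*(-50 - 10*24 + 5*4 + 24*4)))*(-79) = ((50 + 576 - 20 + 240 - 96)/(24*(-50 - 240 + 20 + 96)))*(-79) = ((1/24)*750/(-174))*(-79) = ((1/24)*(-1/174)*750)*(-79) = -125/696*(-79) = 9875/696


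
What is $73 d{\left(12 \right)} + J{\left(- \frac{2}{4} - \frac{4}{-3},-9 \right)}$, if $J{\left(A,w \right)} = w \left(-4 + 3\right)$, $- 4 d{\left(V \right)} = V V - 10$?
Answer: $- \frac{4873}{2} \approx -2436.5$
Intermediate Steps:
$d{\left(V \right)} = \frac{5}{2} - \frac{V^{2}}{4}$ ($d{\left(V \right)} = - \frac{V V - 10}{4} = - \frac{V^{2} - 10}{4} = - \frac{-10 + V^{2}}{4} = \frac{5}{2} - \frac{V^{2}}{4}$)
$J{\left(A,w \right)} = - w$ ($J{\left(A,w \right)} = w \left(-1\right) = - w$)
$73 d{\left(12 \right)} + J{\left(- \frac{2}{4} - \frac{4}{-3},-9 \right)} = 73 \left(\frac{5}{2} - \frac{12^{2}}{4}\right) - -9 = 73 \left(\frac{5}{2} - 36\right) + 9 = 73 \left(- \frac{67}{2}\right) + 9 = - \frac{4891}{2} + 9 = - \frac{4873}{2}$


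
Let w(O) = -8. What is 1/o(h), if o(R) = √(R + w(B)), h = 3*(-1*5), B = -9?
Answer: -I*√23/23 ≈ -0.20851*I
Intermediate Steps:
h = -15 (h = 3*(-5) = -15)
o(R) = √(-8 + R) (o(R) = √(R - 8) = √(-8 + R))
1/o(h) = 1/(√(-8 - 15)) = 1/(√(-23)) = 1/(I*√23) = -I*√23/23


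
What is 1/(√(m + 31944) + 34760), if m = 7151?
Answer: 6952/241643701 - √39095/1208218505 ≈ 2.8606e-5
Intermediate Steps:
1/(√(m + 31944) + 34760) = 1/(√(7151 + 31944) + 34760) = 1/(√39095 + 34760) = 1/(34760 + √39095)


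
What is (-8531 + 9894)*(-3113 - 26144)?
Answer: -39877291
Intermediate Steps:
(-8531 + 9894)*(-3113 - 26144) = 1363*(-29257) = -39877291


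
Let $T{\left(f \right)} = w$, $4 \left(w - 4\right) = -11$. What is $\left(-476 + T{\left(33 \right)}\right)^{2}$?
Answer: $\frac{3606201}{16} \approx 2.2539 \cdot 10^{5}$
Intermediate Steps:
$w = \frac{5}{4}$ ($w = 4 + \frac{1}{4} \left(-11\right) = 4 - \frac{11}{4} = \frac{5}{4} \approx 1.25$)
$T{\left(f \right)} = \frac{5}{4}$
$\left(-476 + T{\left(33 \right)}\right)^{2} = \left(-476 + \frac{5}{4}\right)^{2} = \left(- \frac{1899}{4}\right)^{2} = \frac{3606201}{16}$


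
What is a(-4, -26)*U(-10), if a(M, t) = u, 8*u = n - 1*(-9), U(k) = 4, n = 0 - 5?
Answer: 2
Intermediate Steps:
n = -5
u = ½ (u = (-5 - 1*(-9))/8 = (-5 + 9)/8 = (⅛)*4 = ½ ≈ 0.50000)
a(M, t) = ½
a(-4, -26)*U(-10) = (½)*4 = 2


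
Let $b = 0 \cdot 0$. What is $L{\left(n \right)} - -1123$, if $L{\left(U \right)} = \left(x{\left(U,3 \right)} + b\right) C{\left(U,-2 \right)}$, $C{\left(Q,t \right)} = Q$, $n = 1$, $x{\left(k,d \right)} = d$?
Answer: $1126$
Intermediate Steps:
$b = 0$
$L{\left(U \right)} = 3 U$ ($L{\left(U \right)} = \left(3 + 0\right) U = 3 U$)
$L{\left(n \right)} - -1123 = 3 \cdot 1 - -1123 = 3 + \left(-480 + 1603\right) = 3 + 1123 = 1126$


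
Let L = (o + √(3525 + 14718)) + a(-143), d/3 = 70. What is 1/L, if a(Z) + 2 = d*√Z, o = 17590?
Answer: 1/(17588 + 3*√2027 + 210*I*√143) ≈ 5.5313e-5 - 7.8375e-6*I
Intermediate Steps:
d = 210 (d = 3*70 = 210)
a(Z) = -2 + 210*√Z
L = 17588 + 3*√2027 + 210*I*√143 (L = (17590 + √(3525 + 14718)) + (-2 + 210*√(-143)) = (17590 + √18243) + (-2 + 210*(I*√143)) = (17590 + 3*√2027) + (-2 + 210*I*√143) = 17588 + 3*√2027 + 210*I*√143 ≈ 17723.0 + 2511.2*I)
1/L = 1/(17588 + 3*√2027 + 210*I*√143)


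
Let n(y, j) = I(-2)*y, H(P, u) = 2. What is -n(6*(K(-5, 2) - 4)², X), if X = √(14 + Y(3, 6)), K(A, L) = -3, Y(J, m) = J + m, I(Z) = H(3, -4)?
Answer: -588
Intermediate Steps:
I(Z) = 2
X = √23 (X = √(14 + (3 + 6)) = √(14 + 9) = √23 ≈ 4.7958)
n(y, j) = 2*y
-n(6*(K(-5, 2) - 4)², X) = -2*6*(-3 - 4)² = -2*6*(-7)² = -2*6*49 = -2*294 = -1*588 = -588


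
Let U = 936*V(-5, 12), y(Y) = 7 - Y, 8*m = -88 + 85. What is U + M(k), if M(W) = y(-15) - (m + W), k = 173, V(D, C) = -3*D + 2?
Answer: 126091/8 ≈ 15761.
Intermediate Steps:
V(D, C) = 2 - 3*D
m = -3/8 (m = (-88 + 85)/8 = (1/8)*(-3) = -3/8 ≈ -0.37500)
M(W) = 179/8 - W (M(W) = (7 - 1*(-15)) - (-3/8 + W) = (7 + 15) + (3/8 - W) = 22 + (3/8 - W) = 179/8 - W)
U = 15912 (U = 936*(2 - 3*(-5)) = 936*(2 + 15) = 936*17 = 15912)
U + M(k) = 15912 + (179/8 - 1*173) = 15912 + (179/8 - 173) = 15912 - 1205/8 = 126091/8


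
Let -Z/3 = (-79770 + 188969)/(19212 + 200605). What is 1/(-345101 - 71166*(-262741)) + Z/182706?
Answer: -11943125779189619/1464173906899656947098 ≈ -8.1569e-6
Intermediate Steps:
Z = -327597/219817 (Z = -3*(-79770 + 188969)/(19212 + 200605) = -327597/219817 ≈ -1.4903)
1/(-345101 - 71166*(-262741)) + Z/182706 = 1/(-345101 - 71166*(-262741)) - 327597/219817/182706 = -1/262741/(-416267) - 327597/219817*1/182706 = -1/416267*(-1/262741) - 109199/13387294934 = 1/109370407847 - 109199/13387294934 = -11943125779189619/1464173906899656947098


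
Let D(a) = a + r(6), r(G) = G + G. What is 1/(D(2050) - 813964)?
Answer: -1/811902 ≈ -1.2317e-6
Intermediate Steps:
r(G) = 2*G
D(a) = 12 + a (D(a) = a + 2*6 = a + 12 = 12 + a)
1/(D(2050) - 813964) = 1/((12 + 2050) - 813964) = 1/(2062 - 813964) = 1/(-811902) = -1/811902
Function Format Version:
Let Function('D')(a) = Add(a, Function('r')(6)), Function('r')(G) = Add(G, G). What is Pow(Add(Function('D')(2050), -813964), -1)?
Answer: Rational(-1, 811902) ≈ -1.2317e-6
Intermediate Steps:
Function('r')(G) = Mul(2, G)
Function('D')(a) = Add(12, a) (Function('D')(a) = Add(a, Mul(2, 6)) = Add(a, 12) = Add(12, a))
Pow(Add(Function('D')(2050), -813964), -1) = Pow(Add(Add(12, 2050), -813964), -1) = Pow(Add(2062, -813964), -1) = Pow(-811902, -1) = Rational(-1, 811902)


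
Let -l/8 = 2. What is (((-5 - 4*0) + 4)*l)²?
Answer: 256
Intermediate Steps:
l = -16 (l = -8*2 = -16)
(((-5 - 4*0) + 4)*l)² = (((-5 - 4*0) + 4)*(-16))² = (((-5 + 0) + 4)*(-16))² = ((-5 + 4)*(-16))² = (-1*(-16))² = 16² = 256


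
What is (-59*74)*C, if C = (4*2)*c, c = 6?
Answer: -209568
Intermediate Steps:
C = 48 (C = (4*2)*6 = 8*6 = 48)
(-59*74)*C = -59*74*48 = -4366*48 = -209568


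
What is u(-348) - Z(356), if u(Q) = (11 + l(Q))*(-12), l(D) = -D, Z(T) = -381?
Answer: -3927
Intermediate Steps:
u(Q) = -132 + 12*Q (u(Q) = (11 - Q)*(-12) = -132 + 12*Q)
u(-348) - Z(356) = (-132 + 12*(-348)) - 1*(-381) = (-132 - 4176) + 381 = -4308 + 381 = -3927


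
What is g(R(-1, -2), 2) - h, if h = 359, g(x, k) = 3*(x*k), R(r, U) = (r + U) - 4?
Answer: -401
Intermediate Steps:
R(r, U) = -4 + U + r (R(r, U) = (U + r) - 4 = -4 + U + r)
g(x, k) = 3*k*x (g(x, k) = 3*(k*x) = 3*k*x)
g(R(-1, -2), 2) - h = 3*2*(-4 - 2 - 1) - 1*359 = 3*2*(-7) - 359 = -42 - 359 = -401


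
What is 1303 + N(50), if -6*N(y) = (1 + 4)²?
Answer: 7793/6 ≈ 1298.8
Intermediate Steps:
N(y) = -25/6 (N(y) = -(1 + 4)²/6 = -⅙*5² = -⅙*25 = -25/6)
1303 + N(50) = 1303 - 25/6 = 7793/6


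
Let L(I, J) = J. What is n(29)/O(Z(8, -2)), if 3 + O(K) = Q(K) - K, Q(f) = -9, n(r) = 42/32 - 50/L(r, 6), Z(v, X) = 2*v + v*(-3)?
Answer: 337/192 ≈ 1.7552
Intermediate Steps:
Z(v, X) = -v (Z(v, X) = 2*v - 3*v = -v)
n(r) = -337/48 (n(r) = 42/32 - 50/6 = 42*(1/32) - 50*⅙ = 21/16 - 25/3 = -337/48)
O(K) = -12 - K (O(K) = -3 + (-9 - K) = -12 - K)
n(29)/O(Z(8, -2)) = -337/(48*(-12 - (-1)*8)) = -337/(48*(-12 - 1*(-8))) = -337/(48*(-12 + 8)) = -337/48/(-4) = -337/48*(-¼) = 337/192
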